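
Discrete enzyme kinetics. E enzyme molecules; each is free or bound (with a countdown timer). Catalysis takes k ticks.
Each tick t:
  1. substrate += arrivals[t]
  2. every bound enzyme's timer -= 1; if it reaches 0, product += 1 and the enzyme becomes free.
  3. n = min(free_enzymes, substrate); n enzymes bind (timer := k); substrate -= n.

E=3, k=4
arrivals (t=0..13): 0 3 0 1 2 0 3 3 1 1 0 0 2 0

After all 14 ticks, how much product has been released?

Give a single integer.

t=0: arr=0 -> substrate=0 bound=0 product=0
t=1: arr=3 -> substrate=0 bound=3 product=0
t=2: arr=0 -> substrate=0 bound=3 product=0
t=3: arr=1 -> substrate=1 bound=3 product=0
t=4: arr=2 -> substrate=3 bound=3 product=0
t=5: arr=0 -> substrate=0 bound=3 product=3
t=6: arr=3 -> substrate=3 bound=3 product=3
t=7: arr=3 -> substrate=6 bound=3 product=3
t=8: arr=1 -> substrate=7 bound=3 product=3
t=9: arr=1 -> substrate=5 bound=3 product=6
t=10: arr=0 -> substrate=5 bound=3 product=6
t=11: arr=0 -> substrate=5 bound=3 product=6
t=12: arr=2 -> substrate=7 bound=3 product=6
t=13: arr=0 -> substrate=4 bound=3 product=9

Answer: 9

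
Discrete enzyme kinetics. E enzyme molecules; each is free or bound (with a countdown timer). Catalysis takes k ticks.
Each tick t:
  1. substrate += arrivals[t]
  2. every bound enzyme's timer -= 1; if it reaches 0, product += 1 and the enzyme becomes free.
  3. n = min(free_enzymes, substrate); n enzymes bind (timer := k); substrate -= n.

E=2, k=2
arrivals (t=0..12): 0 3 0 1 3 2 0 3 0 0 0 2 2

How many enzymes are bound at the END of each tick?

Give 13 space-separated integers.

t=0: arr=0 -> substrate=0 bound=0 product=0
t=1: arr=3 -> substrate=1 bound=2 product=0
t=2: arr=0 -> substrate=1 bound=2 product=0
t=3: arr=1 -> substrate=0 bound=2 product=2
t=4: arr=3 -> substrate=3 bound=2 product=2
t=5: arr=2 -> substrate=3 bound=2 product=4
t=6: arr=0 -> substrate=3 bound=2 product=4
t=7: arr=3 -> substrate=4 bound=2 product=6
t=8: arr=0 -> substrate=4 bound=2 product=6
t=9: arr=0 -> substrate=2 bound=2 product=8
t=10: arr=0 -> substrate=2 bound=2 product=8
t=11: arr=2 -> substrate=2 bound=2 product=10
t=12: arr=2 -> substrate=4 bound=2 product=10

Answer: 0 2 2 2 2 2 2 2 2 2 2 2 2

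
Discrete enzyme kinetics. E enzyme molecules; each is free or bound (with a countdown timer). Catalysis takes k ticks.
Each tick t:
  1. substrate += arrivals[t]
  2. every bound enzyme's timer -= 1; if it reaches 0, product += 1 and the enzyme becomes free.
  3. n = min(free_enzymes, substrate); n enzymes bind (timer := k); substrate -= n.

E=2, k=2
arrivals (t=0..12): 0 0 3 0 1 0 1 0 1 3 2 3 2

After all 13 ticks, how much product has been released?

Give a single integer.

Answer: 8

Derivation:
t=0: arr=0 -> substrate=0 bound=0 product=0
t=1: arr=0 -> substrate=0 bound=0 product=0
t=2: arr=3 -> substrate=1 bound=2 product=0
t=3: arr=0 -> substrate=1 bound=2 product=0
t=4: arr=1 -> substrate=0 bound=2 product=2
t=5: arr=0 -> substrate=0 bound=2 product=2
t=6: arr=1 -> substrate=0 bound=1 product=4
t=7: arr=0 -> substrate=0 bound=1 product=4
t=8: arr=1 -> substrate=0 bound=1 product=5
t=9: arr=3 -> substrate=2 bound=2 product=5
t=10: arr=2 -> substrate=3 bound=2 product=6
t=11: arr=3 -> substrate=5 bound=2 product=7
t=12: arr=2 -> substrate=6 bound=2 product=8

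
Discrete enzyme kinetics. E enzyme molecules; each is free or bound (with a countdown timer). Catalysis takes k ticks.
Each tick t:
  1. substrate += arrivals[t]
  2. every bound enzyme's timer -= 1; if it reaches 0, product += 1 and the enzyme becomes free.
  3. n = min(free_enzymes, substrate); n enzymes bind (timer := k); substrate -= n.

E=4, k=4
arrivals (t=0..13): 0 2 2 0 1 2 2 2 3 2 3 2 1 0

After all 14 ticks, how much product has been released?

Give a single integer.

t=0: arr=0 -> substrate=0 bound=0 product=0
t=1: arr=2 -> substrate=0 bound=2 product=0
t=2: arr=2 -> substrate=0 bound=4 product=0
t=3: arr=0 -> substrate=0 bound=4 product=0
t=4: arr=1 -> substrate=1 bound=4 product=0
t=5: arr=2 -> substrate=1 bound=4 product=2
t=6: arr=2 -> substrate=1 bound=4 product=4
t=7: arr=2 -> substrate=3 bound=4 product=4
t=8: arr=3 -> substrate=6 bound=4 product=4
t=9: arr=2 -> substrate=6 bound=4 product=6
t=10: arr=3 -> substrate=7 bound=4 product=8
t=11: arr=2 -> substrate=9 bound=4 product=8
t=12: arr=1 -> substrate=10 bound=4 product=8
t=13: arr=0 -> substrate=8 bound=4 product=10

Answer: 10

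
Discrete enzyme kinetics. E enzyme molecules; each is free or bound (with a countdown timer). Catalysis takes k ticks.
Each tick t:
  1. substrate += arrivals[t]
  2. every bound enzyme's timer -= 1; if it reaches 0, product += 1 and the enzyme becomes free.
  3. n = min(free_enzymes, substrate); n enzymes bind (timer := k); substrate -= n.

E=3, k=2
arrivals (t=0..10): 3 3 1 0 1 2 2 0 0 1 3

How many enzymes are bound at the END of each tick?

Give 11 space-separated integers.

t=0: arr=3 -> substrate=0 bound=3 product=0
t=1: arr=3 -> substrate=3 bound=3 product=0
t=2: arr=1 -> substrate=1 bound=3 product=3
t=3: arr=0 -> substrate=1 bound=3 product=3
t=4: arr=1 -> substrate=0 bound=2 product=6
t=5: arr=2 -> substrate=1 bound=3 product=6
t=6: arr=2 -> substrate=1 bound=3 product=8
t=7: arr=0 -> substrate=0 bound=3 product=9
t=8: arr=0 -> substrate=0 bound=1 product=11
t=9: arr=1 -> substrate=0 bound=1 product=12
t=10: arr=3 -> substrate=1 bound=3 product=12

Answer: 3 3 3 3 2 3 3 3 1 1 3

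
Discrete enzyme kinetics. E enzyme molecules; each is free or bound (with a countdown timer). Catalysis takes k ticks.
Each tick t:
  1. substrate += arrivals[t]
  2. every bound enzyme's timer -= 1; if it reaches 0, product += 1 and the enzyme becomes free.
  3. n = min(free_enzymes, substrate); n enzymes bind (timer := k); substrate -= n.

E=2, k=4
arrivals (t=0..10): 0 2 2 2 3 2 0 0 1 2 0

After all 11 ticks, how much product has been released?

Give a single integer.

Answer: 4

Derivation:
t=0: arr=0 -> substrate=0 bound=0 product=0
t=1: arr=2 -> substrate=0 bound=2 product=0
t=2: arr=2 -> substrate=2 bound=2 product=0
t=3: arr=2 -> substrate=4 bound=2 product=0
t=4: arr=3 -> substrate=7 bound=2 product=0
t=5: arr=2 -> substrate=7 bound=2 product=2
t=6: arr=0 -> substrate=7 bound=2 product=2
t=7: arr=0 -> substrate=7 bound=2 product=2
t=8: arr=1 -> substrate=8 bound=2 product=2
t=9: arr=2 -> substrate=8 bound=2 product=4
t=10: arr=0 -> substrate=8 bound=2 product=4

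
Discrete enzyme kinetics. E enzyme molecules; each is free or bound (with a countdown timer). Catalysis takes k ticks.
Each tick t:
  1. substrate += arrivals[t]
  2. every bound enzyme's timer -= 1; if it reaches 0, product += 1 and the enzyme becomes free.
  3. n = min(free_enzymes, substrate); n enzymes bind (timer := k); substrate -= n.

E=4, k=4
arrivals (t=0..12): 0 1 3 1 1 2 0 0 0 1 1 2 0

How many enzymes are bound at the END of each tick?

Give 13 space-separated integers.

Answer: 0 1 4 4 4 4 4 4 4 4 2 4 4

Derivation:
t=0: arr=0 -> substrate=0 bound=0 product=0
t=1: arr=1 -> substrate=0 bound=1 product=0
t=2: arr=3 -> substrate=0 bound=4 product=0
t=3: arr=1 -> substrate=1 bound=4 product=0
t=4: arr=1 -> substrate=2 bound=4 product=0
t=5: arr=2 -> substrate=3 bound=4 product=1
t=6: arr=0 -> substrate=0 bound=4 product=4
t=7: arr=0 -> substrate=0 bound=4 product=4
t=8: arr=0 -> substrate=0 bound=4 product=4
t=9: arr=1 -> substrate=0 bound=4 product=5
t=10: arr=1 -> substrate=0 bound=2 product=8
t=11: arr=2 -> substrate=0 bound=4 product=8
t=12: arr=0 -> substrate=0 bound=4 product=8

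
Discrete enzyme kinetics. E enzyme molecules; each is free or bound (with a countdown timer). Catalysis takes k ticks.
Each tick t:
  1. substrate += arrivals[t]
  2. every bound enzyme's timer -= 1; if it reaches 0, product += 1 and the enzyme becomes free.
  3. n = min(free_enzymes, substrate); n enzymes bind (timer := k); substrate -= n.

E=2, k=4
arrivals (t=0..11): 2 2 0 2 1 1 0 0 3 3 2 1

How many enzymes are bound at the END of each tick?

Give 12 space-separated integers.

Answer: 2 2 2 2 2 2 2 2 2 2 2 2

Derivation:
t=0: arr=2 -> substrate=0 bound=2 product=0
t=1: arr=2 -> substrate=2 bound=2 product=0
t=2: arr=0 -> substrate=2 bound=2 product=0
t=3: arr=2 -> substrate=4 bound=2 product=0
t=4: arr=1 -> substrate=3 bound=2 product=2
t=5: arr=1 -> substrate=4 bound=2 product=2
t=6: arr=0 -> substrate=4 bound=2 product=2
t=7: arr=0 -> substrate=4 bound=2 product=2
t=8: arr=3 -> substrate=5 bound=2 product=4
t=9: arr=3 -> substrate=8 bound=2 product=4
t=10: arr=2 -> substrate=10 bound=2 product=4
t=11: arr=1 -> substrate=11 bound=2 product=4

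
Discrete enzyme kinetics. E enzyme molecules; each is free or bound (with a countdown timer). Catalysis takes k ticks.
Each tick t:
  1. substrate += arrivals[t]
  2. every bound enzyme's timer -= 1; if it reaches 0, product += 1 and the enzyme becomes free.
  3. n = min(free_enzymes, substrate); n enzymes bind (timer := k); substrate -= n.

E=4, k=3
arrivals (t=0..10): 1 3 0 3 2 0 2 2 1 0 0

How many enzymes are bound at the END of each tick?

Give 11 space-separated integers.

t=0: arr=1 -> substrate=0 bound=1 product=0
t=1: arr=3 -> substrate=0 bound=4 product=0
t=2: arr=0 -> substrate=0 bound=4 product=0
t=3: arr=3 -> substrate=2 bound=4 product=1
t=4: arr=2 -> substrate=1 bound=4 product=4
t=5: arr=0 -> substrate=1 bound=4 product=4
t=6: arr=2 -> substrate=2 bound=4 product=5
t=7: arr=2 -> substrate=1 bound=4 product=8
t=8: arr=1 -> substrate=2 bound=4 product=8
t=9: arr=0 -> substrate=1 bound=4 product=9
t=10: arr=0 -> substrate=0 bound=2 product=12

Answer: 1 4 4 4 4 4 4 4 4 4 2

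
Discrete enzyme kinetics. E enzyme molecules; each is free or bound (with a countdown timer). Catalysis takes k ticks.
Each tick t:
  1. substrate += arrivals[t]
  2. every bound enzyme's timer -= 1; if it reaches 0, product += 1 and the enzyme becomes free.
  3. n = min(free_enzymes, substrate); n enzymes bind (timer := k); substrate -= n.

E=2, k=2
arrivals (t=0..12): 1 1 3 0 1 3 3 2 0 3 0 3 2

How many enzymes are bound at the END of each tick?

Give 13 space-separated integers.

t=0: arr=1 -> substrate=0 bound=1 product=0
t=1: arr=1 -> substrate=0 bound=2 product=0
t=2: arr=3 -> substrate=2 bound=2 product=1
t=3: arr=0 -> substrate=1 bound=2 product=2
t=4: arr=1 -> substrate=1 bound=2 product=3
t=5: arr=3 -> substrate=3 bound=2 product=4
t=6: arr=3 -> substrate=5 bound=2 product=5
t=7: arr=2 -> substrate=6 bound=2 product=6
t=8: arr=0 -> substrate=5 bound=2 product=7
t=9: arr=3 -> substrate=7 bound=2 product=8
t=10: arr=0 -> substrate=6 bound=2 product=9
t=11: arr=3 -> substrate=8 bound=2 product=10
t=12: arr=2 -> substrate=9 bound=2 product=11

Answer: 1 2 2 2 2 2 2 2 2 2 2 2 2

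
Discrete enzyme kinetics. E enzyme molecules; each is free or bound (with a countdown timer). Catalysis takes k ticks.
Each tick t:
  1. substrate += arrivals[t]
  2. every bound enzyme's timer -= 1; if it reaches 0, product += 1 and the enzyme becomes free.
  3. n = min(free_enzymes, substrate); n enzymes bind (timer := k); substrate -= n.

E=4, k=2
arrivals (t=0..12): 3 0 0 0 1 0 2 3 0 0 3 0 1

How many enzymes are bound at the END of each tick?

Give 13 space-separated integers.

Answer: 3 3 0 0 1 1 2 4 3 1 3 3 1

Derivation:
t=0: arr=3 -> substrate=0 bound=3 product=0
t=1: arr=0 -> substrate=0 bound=3 product=0
t=2: arr=0 -> substrate=0 bound=0 product=3
t=3: arr=0 -> substrate=0 bound=0 product=3
t=4: arr=1 -> substrate=0 bound=1 product=3
t=5: arr=0 -> substrate=0 bound=1 product=3
t=6: arr=2 -> substrate=0 bound=2 product=4
t=7: arr=3 -> substrate=1 bound=4 product=4
t=8: arr=0 -> substrate=0 bound=3 product=6
t=9: arr=0 -> substrate=0 bound=1 product=8
t=10: arr=3 -> substrate=0 bound=3 product=9
t=11: arr=0 -> substrate=0 bound=3 product=9
t=12: arr=1 -> substrate=0 bound=1 product=12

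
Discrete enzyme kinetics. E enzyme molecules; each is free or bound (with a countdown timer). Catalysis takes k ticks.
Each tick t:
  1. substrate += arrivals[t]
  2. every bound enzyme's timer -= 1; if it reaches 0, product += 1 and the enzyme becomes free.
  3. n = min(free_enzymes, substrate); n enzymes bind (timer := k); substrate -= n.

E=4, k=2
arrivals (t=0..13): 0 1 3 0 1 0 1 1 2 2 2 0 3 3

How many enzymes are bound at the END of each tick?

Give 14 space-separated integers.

t=0: arr=0 -> substrate=0 bound=0 product=0
t=1: arr=1 -> substrate=0 bound=1 product=0
t=2: arr=3 -> substrate=0 bound=4 product=0
t=3: arr=0 -> substrate=0 bound=3 product=1
t=4: arr=1 -> substrate=0 bound=1 product=4
t=5: arr=0 -> substrate=0 bound=1 product=4
t=6: arr=1 -> substrate=0 bound=1 product=5
t=7: arr=1 -> substrate=0 bound=2 product=5
t=8: arr=2 -> substrate=0 bound=3 product=6
t=9: arr=2 -> substrate=0 bound=4 product=7
t=10: arr=2 -> substrate=0 bound=4 product=9
t=11: arr=0 -> substrate=0 bound=2 product=11
t=12: arr=3 -> substrate=0 bound=3 product=13
t=13: arr=3 -> substrate=2 bound=4 product=13

Answer: 0 1 4 3 1 1 1 2 3 4 4 2 3 4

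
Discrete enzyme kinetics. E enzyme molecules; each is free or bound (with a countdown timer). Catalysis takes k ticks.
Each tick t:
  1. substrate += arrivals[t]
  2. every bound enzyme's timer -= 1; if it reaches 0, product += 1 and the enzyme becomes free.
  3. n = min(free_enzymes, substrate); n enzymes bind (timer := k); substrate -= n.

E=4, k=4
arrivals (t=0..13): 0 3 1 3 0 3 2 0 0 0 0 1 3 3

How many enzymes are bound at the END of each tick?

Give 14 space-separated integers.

Answer: 0 3 4 4 4 4 4 4 4 4 4 4 4 4

Derivation:
t=0: arr=0 -> substrate=0 bound=0 product=0
t=1: arr=3 -> substrate=0 bound=3 product=0
t=2: arr=1 -> substrate=0 bound=4 product=0
t=3: arr=3 -> substrate=3 bound=4 product=0
t=4: arr=0 -> substrate=3 bound=4 product=0
t=5: arr=3 -> substrate=3 bound=4 product=3
t=6: arr=2 -> substrate=4 bound=4 product=4
t=7: arr=0 -> substrate=4 bound=4 product=4
t=8: arr=0 -> substrate=4 bound=4 product=4
t=9: arr=0 -> substrate=1 bound=4 product=7
t=10: arr=0 -> substrate=0 bound=4 product=8
t=11: arr=1 -> substrate=1 bound=4 product=8
t=12: arr=3 -> substrate=4 bound=4 product=8
t=13: arr=3 -> substrate=4 bound=4 product=11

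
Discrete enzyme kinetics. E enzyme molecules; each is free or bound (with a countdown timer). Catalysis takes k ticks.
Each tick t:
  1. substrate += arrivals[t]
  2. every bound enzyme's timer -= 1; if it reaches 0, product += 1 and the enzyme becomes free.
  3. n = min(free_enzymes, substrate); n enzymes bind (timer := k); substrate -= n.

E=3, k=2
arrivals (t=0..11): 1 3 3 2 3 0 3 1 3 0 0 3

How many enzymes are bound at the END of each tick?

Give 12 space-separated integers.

Answer: 1 3 3 3 3 3 3 3 3 3 3 3

Derivation:
t=0: arr=1 -> substrate=0 bound=1 product=0
t=1: arr=3 -> substrate=1 bound=3 product=0
t=2: arr=3 -> substrate=3 bound=3 product=1
t=3: arr=2 -> substrate=3 bound=3 product=3
t=4: arr=3 -> substrate=5 bound=3 product=4
t=5: arr=0 -> substrate=3 bound=3 product=6
t=6: arr=3 -> substrate=5 bound=3 product=7
t=7: arr=1 -> substrate=4 bound=3 product=9
t=8: arr=3 -> substrate=6 bound=3 product=10
t=9: arr=0 -> substrate=4 bound=3 product=12
t=10: arr=0 -> substrate=3 bound=3 product=13
t=11: arr=3 -> substrate=4 bound=3 product=15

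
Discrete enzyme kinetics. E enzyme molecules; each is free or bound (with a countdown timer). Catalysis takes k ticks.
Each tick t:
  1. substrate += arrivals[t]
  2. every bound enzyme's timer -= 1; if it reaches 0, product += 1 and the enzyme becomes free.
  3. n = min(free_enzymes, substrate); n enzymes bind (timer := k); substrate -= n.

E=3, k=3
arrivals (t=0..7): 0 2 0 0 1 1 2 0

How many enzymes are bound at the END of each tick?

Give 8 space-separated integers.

Answer: 0 2 2 2 1 2 3 3

Derivation:
t=0: arr=0 -> substrate=0 bound=0 product=0
t=1: arr=2 -> substrate=0 bound=2 product=0
t=2: arr=0 -> substrate=0 bound=2 product=0
t=3: arr=0 -> substrate=0 bound=2 product=0
t=4: arr=1 -> substrate=0 bound=1 product=2
t=5: arr=1 -> substrate=0 bound=2 product=2
t=6: arr=2 -> substrate=1 bound=3 product=2
t=7: arr=0 -> substrate=0 bound=3 product=3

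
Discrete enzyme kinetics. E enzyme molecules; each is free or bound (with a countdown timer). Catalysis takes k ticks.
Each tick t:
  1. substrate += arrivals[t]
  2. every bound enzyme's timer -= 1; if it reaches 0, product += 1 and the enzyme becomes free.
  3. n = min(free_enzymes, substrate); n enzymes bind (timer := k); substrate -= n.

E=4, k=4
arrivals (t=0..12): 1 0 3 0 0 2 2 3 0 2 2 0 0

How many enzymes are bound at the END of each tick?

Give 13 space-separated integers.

Answer: 1 1 4 4 3 4 4 4 4 4 4 4 4

Derivation:
t=0: arr=1 -> substrate=0 bound=1 product=0
t=1: arr=0 -> substrate=0 bound=1 product=0
t=2: arr=3 -> substrate=0 bound=4 product=0
t=3: arr=0 -> substrate=0 bound=4 product=0
t=4: arr=0 -> substrate=0 bound=3 product=1
t=5: arr=2 -> substrate=1 bound=4 product=1
t=6: arr=2 -> substrate=0 bound=4 product=4
t=7: arr=3 -> substrate=3 bound=4 product=4
t=8: arr=0 -> substrate=3 bound=4 product=4
t=9: arr=2 -> substrate=4 bound=4 product=5
t=10: arr=2 -> substrate=3 bound=4 product=8
t=11: arr=0 -> substrate=3 bound=4 product=8
t=12: arr=0 -> substrate=3 bound=4 product=8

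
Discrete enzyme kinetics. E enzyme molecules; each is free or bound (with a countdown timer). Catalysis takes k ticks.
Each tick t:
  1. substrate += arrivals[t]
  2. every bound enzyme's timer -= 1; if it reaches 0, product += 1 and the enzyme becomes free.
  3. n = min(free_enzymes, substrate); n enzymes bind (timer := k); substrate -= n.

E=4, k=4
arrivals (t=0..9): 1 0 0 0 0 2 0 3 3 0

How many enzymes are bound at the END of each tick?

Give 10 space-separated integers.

t=0: arr=1 -> substrate=0 bound=1 product=0
t=1: arr=0 -> substrate=0 bound=1 product=0
t=2: arr=0 -> substrate=0 bound=1 product=0
t=3: arr=0 -> substrate=0 bound=1 product=0
t=4: arr=0 -> substrate=0 bound=0 product=1
t=5: arr=2 -> substrate=0 bound=2 product=1
t=6: arr=0 -> substrate=0 bound=2 product=1
t=7: arr=3 -> substrate=1 bound=4 product=1
t=8: arr=3 -> substrate=4 bound=4 product=1
t=9: arr=0 -> substrate=2 bound=4 product=3

Answer: 1 1 1 1 0 2 2 4 4 4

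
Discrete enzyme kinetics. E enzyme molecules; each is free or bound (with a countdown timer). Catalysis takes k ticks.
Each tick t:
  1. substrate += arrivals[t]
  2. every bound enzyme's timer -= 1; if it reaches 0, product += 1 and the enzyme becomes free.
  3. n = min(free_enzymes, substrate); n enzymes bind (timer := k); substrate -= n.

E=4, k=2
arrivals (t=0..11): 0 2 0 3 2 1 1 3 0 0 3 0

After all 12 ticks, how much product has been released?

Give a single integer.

Answer: 12

Derivation:
t=0: arr=0 -> substrate=0 bound=0 product=0
t=1: arr=2 -> substrate=0 bound=2 product=0
t=2: arr=0 -> substrate=0 bound=2 product=0
t=3: arr=3 -> substrate=0 bound=3 product=2
t=4: arr=2 -> substrate=1 bound=4 product=2
t=5: arr=1 -> substrate=0 bound=3 product=5
t=6: arr=1 -> substrate=0 bound=3 product=6
t=7: arr=3 -> substrate=0 bound=4 product=8
t=8: arr=0 -> substrate=0 bound=3 product=9
t=9: arr=0 -> substrate=0 bound=0 product=12
t=10: arr=3 -> substrate=0 bound=3 product=12
t=11: arr=0 -> substrate=0 bound=3 product=12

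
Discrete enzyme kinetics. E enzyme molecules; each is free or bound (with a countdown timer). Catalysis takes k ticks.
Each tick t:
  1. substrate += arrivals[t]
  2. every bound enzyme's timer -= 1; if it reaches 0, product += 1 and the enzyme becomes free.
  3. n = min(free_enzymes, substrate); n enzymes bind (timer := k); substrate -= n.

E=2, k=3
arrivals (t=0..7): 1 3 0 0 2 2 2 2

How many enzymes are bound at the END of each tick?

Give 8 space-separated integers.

t=0: arr=1 -> substrate=0 bound=1 product=0
t=1: arr=3 -> substrate=2 bound=2 product=0
t=2: arr=0 -> substrate=2 bound=2 product=0
t=3: arr=0 -> substrate=1 bound=2 product=1
t=4: arr=2 -> substrate=2 bound=2 product=2
t=5: arr=2 -> substrate=4 bound=2 product=2
t=6: arr=2 -> substrate=5 bound=2 product=3
t=7: arr=2 -> substrate=6 bound=2 product=4

Answer: 1 2 2 2 2 2 2 2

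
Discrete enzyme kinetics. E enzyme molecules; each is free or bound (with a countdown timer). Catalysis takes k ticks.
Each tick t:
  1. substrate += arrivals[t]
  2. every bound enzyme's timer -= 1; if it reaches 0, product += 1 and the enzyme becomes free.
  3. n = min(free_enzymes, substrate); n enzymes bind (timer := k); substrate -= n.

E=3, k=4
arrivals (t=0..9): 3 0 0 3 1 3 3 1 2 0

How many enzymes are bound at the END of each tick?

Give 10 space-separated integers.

t=0: arr=3 -> substrate=0 bound=3 product=0
t=1: arr=0 -> substrate=0 bound=3 product=0
t=2: arr=0 -> substrate=0 bound=3 product=0
t=3: arr=3 -> substrate=3 bound=3 product=0
t=4: arr=1 -> substrate=1 bound=3 product=3
t=5: arr=3 -> substrate=4 bound=3 product=3
t=6: arr=3 -> substrate=7 bound=3 product=3
t=7: arr=1 -> substrate=8 bound=3 product=3
t=8: arr=2 -> substrate=7 bound=3 product=6
t=9: arr=0 -> substrate=7 bound=3 product=6

Answer: 3 3 3 3 3 3 3 3 3 3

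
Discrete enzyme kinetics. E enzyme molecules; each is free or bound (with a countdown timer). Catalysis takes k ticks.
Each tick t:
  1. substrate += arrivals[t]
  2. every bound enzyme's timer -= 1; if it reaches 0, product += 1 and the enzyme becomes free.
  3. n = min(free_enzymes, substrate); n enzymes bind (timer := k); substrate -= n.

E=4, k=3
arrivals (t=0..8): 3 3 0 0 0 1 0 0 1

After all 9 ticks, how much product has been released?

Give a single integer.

Answer: 7

Derivation:
t=0: arr=3 -> substrate=0 bound=3 product=0
t=1: arr=3 -> substrate=2 bound=4 product=0
t=2: arr=0 -> substrate=2 bound=4 product=0
t=3: arr=0 -> substrate=0 bound=3 product=3
t=4: arr=0 -> substrate=0 bound=2 product=4
t=5: arr=1 -> substrate=0 bound=3 product=4
t=6: arr=0 -> substrate=0 bound=1 product=6
t=7: arr=0 -> substrate=0 bound=1 product=6
t=8: arr=1 -> substrate=0 bound=1 product=7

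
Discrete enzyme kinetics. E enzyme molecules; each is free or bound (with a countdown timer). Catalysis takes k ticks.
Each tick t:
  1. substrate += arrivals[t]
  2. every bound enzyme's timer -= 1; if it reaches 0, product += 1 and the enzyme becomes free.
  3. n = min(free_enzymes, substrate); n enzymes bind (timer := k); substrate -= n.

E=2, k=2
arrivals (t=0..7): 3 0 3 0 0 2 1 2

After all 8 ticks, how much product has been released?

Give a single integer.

t=0: arr=3 -> substrate=1 bound=2 product=0
t=1: arr=0 -> substrate=1 bound=2 product=0
t=2: arr=3 -> substrate=2 bound=2 product=2
t=3: arr=0 -> substrate=2 bound=2 product=2
t=4: arr=0 -> substrate=0 bound=2 product=4
t=5: arr=2 -> substrate=2 bound=2 product=4
t=6: arr=1 -> substrate=1 bound=2 product=6
t=7: arr=2 -> substrate=3 bound=2 product=6

Answer: 6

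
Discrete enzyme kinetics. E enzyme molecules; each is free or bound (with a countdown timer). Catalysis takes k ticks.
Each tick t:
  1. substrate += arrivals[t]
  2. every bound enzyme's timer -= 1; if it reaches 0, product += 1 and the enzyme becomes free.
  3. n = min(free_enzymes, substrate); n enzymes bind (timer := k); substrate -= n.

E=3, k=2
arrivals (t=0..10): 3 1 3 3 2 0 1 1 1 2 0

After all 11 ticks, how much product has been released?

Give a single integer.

t=0: arr=3 -> substrate=0 bound=3 product=0
t=1: arr=1 -> substrate=1 bound=3 product=0
t=2: arr=3 -> substrate=1 bound=3 product=3
t=3: arr=3 -> substrate=4 bound=3 product=3
t=4: arr=2 -> substrate=3 bound=3 product=6
t=5: arr=0 -> substrate=3 bound=3 product=6
t=6: arr=1 -> substrate=1 bound=3 product=9
t=7: arr=1 -> substrate=2 bound=3 product=9
t=8: arr=1 -> substrate=0 bound=3 product=12
t=9: arr=2 -> substrate=2 bound=3 product=12
t=10: arr=0 -> substrate=0 bound=2 product=15

Answer: 15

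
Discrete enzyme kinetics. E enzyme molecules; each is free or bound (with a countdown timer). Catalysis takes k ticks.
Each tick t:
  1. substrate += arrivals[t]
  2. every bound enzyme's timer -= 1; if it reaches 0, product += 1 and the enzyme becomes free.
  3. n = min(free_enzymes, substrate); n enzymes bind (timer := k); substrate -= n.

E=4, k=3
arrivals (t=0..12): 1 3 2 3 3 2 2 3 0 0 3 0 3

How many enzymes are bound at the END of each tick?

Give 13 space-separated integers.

Answer: 1 4 4 4 4 4 4 4 4 4 4 4 4

Derivation:
t=0: arr=1 -> substrate=0 bound=1 product=0
t=1: arr=3 -> substrate=0 bound=4 product=0
t=2: arr=2 -> substrate=2 bound=4 product=0
t=3: arr=3 -> substrate=4 bound=4 product=1
t=4: arr=3 -> substrate=4 bound=4 product=4
t=5: arr=2 -> substrate=6 bound=4 product=4
t=6: arr=2 -> substrate=7 bound=4 product=5
t=7: arr=3 -> substrate=7 bound=4 product=8
t=8: arr=0 -> substrate=7 bound=4 product=8
t=9: arr=0 -> substrate=6 bound=4 product=9
t=10: arr=3 -> substrate=6 bound=4 product=12
t=11: arr=0 -> substrate=6 bound=4 product=12
t=12: arr=3 -> substrate=8 bound=4 product=13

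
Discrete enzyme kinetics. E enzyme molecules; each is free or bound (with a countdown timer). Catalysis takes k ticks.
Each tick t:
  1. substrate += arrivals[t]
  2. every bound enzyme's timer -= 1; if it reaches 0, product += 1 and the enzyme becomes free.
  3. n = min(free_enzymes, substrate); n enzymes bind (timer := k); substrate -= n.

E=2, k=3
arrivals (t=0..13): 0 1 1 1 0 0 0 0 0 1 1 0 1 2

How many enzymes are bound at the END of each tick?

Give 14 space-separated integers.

Answer: 0 1 2 2 2 1 1 0 0 1 2 2 2 2

Derivation:
t=0: arr=0 -> substrate=0 bound=0 product=0
t=1: arr=1 -> substrate=0 bound=1 product=0
t=2: arr=1 -> substrate=0 bound=2 product=0
t=3: arr=1 -> substrate=1 bound=2 product=0
t=4: arr=0 -> substrate=0 bound=2 product=1
t=5: arr=0 -> substrate=0 bound=1 product=2
t=6: arr=0 -> substrate=0 bound=1 product=2
t=7: arr=0 -> substrate=0 bound=0 product=3
t=8: arr=0 -> substrate=0 bound=0 product=3
t=9: arr=1 -> substrate=0 bound=1 product=3
t=10: arr=1 -> substrate=0 bound=2 product=3
t=11: arr=0 -> substrate=0 bound=2 product=3
t=12: arr=1 -> substrate=0 bound=2 product=4
t=13: arr=2 -> substrate=1 bound=2 product=5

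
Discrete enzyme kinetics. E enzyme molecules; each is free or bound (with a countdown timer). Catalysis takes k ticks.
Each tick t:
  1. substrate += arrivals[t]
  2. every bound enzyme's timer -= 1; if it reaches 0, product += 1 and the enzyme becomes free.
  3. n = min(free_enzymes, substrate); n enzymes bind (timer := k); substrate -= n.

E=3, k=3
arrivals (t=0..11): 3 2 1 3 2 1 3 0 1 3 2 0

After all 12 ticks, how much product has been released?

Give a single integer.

t=0: arr=3 -> substrate=0 bound=3 product=0
t=1: arr=2 -> substrate=2 bound=3 product=0
t=2: arr=1 -> substrate=3 bound=3 product=0
t=3: arr=3 -> substrate=3 bound=3 product=3
t=4: arr=2 -> substrate=5 bound=3 product=3
t=5: arr=1 -> substrate=6 bound=3 product=3
t=6: arr=3 -> substrate=6 bound=3 product=6
t=7: arr=0 -> substrate=6 bound=3 product=6
t=8: arr=1 -> substrate=7 bound=3 product=6
t=9: arr=3 -> substrate=7 bound=3 product=9
t=10: arr=2 -> substrate=9 bound=3 product=9
t=11: arr=0 -> substrate=9 bound=3 product=9

Answer: 9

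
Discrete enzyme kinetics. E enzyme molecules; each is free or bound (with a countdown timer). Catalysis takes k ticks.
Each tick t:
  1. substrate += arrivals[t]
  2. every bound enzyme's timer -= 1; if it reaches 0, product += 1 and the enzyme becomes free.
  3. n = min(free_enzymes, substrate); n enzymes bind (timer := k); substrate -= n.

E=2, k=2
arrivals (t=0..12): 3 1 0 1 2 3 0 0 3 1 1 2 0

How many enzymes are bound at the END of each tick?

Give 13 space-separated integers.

Answer: 2 2 2 2 2 2 2 2 2 2 2 2 2

Derivation:
t=0: arr=3 -> substrate=1 bound=2 product=0
t=1: arr=1 -> substrate=2 bound=2 product=0
t=2: arr=0 -> substrate=0 bound=2 product=2
t=3: arr=1 -> substrate=1 bound=2 product=2
t=4: arr=2 -> substrate=1 bound=2 product=4
t=5: arr=3 -> substrate=4 bound=2 product=4
t=6: arr=0 -> substrate=2 bound=2 product=6
t=7: arr=0 -> substrate=2 bound=2 product=6
t=8: arr=3 -> substrate=3 bound=2 product=8
t=9: arr=1 -> substrate=4 bound=2 product=8
t=10: arr=1 -> substrate=3 bound=2 product=10
t=11: arr=2 -> substrate=5 bound=2 product=10
t=12: arr=0 -> substrate=3 bound=2 product=12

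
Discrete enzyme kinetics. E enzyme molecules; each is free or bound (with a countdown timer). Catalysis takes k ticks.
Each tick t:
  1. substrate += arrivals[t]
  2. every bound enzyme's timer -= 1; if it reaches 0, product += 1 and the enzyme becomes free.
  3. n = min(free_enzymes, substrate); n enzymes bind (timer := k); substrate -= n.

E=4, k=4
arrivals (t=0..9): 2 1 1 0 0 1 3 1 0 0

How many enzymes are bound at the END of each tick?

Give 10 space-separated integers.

t=0: arr=2 -> substrate=0 bound=2 product=0
t=1: arr=1 -> substrate=0 bound=3 product=0
t=2: arr=1 -> substrate=0 bound=4 product=0
t=3: arr=0 -> substrate=0 bound=4 product=0
t=4: arr=0 -> substrate=0 bound=2 product=2
t=5: arr=1 -> substrate=0 bound=2 product=3
t=6: arr=3 -> substrate=0 bound=4 product=4
t=7: arr=1 -> substrate=1 bound=4 product=4
t=8: arr=0 -> substrate=1 bound=4 product=4
t=9: arr=0 -> substrate=0 bound=4 product=5

Answer: 2 3 4 4 2 2 4 4 4 4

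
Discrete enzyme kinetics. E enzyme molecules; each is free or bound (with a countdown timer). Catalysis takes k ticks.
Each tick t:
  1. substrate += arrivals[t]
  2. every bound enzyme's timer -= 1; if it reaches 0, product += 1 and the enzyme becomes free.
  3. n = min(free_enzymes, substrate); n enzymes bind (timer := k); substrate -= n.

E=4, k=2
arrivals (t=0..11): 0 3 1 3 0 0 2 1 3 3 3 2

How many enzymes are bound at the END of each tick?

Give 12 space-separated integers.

t=0: arr=0 -> substrate=0 bound=0 product=0
t=1: arr=3 -> substrate=0 bound=3 product=0
t=2: arr=1 -> substrate=0 bound=4 product=0
t=3: arr=3 -> substrate=0 bound=4 product=3
t=4: arr=0 -> substrate=0 bound=3 product=4
t=5: arr=0 -> substrate=0 bound=0 product=7
t=6: arr=2 -> substrate=0 bound=2 product=7
t=7: arr=1 -> substrate=0 bound=3 product=7
t=8: arr=3 -> substrate=0 bound=4 product=9
t=9: arr=3 -> substrate=2 bound=4 product=10
t=10: arr=3 -> substrate=2 bound=4 product=13
t=11: arr=2 -> substrate=3 bound=4 product=14

Answer: 0 3 4 4 3 0 2 3 4 4 4 4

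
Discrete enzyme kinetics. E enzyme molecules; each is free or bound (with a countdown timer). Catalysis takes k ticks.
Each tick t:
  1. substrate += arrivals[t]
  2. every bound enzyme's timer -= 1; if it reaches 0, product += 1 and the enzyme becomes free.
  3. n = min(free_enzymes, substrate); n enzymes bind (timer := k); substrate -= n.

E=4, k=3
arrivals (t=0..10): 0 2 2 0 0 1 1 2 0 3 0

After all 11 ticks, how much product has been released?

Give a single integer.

Answer: 8

Derivation:
t=0: arr=0 -> substrate=0 bound=0 product=0
t=1: arr=2 -> substrate=0 bound=2 product=0
t=2: arr=2 -> substrate=0 bound=4 product=0
t=3: arr=0 -> substrate=0 bound=4 product=0
t=4: arr=0 -> substrate=0 bound=2 product=2
t=5: arr=1 -> substrate=0 bound=1 product=4
t=6: arr=1 -> substrate=0 bound=2 product=4
t=7: arr=2 -> substrate=0 bound=4 product=4
t=8: arr=0 -> substrate=0 bound=3 product=5
t=9: arr=3 -> substrate=1 bound=4 product=6
t=10: arr=0 -> substrate=0 bound=3 product=8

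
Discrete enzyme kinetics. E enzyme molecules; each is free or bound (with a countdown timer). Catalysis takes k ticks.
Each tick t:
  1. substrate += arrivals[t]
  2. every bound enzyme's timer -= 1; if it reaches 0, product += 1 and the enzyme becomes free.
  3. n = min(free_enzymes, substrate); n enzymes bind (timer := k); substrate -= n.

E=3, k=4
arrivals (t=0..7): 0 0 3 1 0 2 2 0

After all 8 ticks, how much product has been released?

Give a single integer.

t=0: arr=0 -> substrate=0 bound=0 product=0
t=1: arr=0 -> substrate=0 bound=0 product=0
t=2: arr=3 -> substrate=0 bound=3 product=0
t=3: arr=1 -> substrate=1 bound=3 product=0
t=4: arr=0 -> substrate=1 bound=3 product=0
t=5: arr=2 -> substrate=3 bound=3 product=0
t=6: arr=2 -> substrate=2 bound=3 product=3
t=7: arr=0 -> substrate=2 bound=3 product=3

Answer: 3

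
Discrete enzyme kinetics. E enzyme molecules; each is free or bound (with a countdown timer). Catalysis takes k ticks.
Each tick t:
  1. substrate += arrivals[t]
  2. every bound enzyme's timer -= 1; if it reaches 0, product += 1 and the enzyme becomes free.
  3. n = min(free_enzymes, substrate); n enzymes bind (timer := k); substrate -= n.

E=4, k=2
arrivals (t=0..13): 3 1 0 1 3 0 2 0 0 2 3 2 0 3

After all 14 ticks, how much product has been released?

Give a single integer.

t=0: arr=3 -> substrate=0 bound=3 product=0
t=1: arr=1 -> substrate=0 bound=4 product=0
t=2: arr=0 -> substrate=0 bound=1 product=3
t=3: arr=1 -> substrate=0 bound=1 product=4
t=4: arr=3 -> substrate=0 bound=4 product=4
t=5: arr=0 -> substrate=0 bound=3 product=5
t=6: arr=2 -> substrate=0 bound=2 product=8
t=7: arr=0 -> substrate=0 bound=2 product=8
t=8: arr=0 -> substrate=0 bound=0 product=10
t=9: arr=2 -> substrate=0 bound=2 product=10
t=10: arr=3 -> substrate=1 bound=4 product=10
t=11: arr=2 -> substrate=1 bound=4 product=12
t=12: arr=0 -> substrate=0 bound=3 product=14
t=13: arr=3 -> substrate=0 bound=4 product=16

Answer: 16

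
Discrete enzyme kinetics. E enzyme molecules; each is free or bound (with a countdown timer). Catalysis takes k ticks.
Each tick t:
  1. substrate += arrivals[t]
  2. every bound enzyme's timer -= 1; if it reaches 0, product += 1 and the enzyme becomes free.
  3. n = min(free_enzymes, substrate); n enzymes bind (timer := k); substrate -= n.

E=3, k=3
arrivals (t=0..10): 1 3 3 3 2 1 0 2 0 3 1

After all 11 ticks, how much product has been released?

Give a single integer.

t=0: arr=1 -> substrate=0 bound=1 product=0
t=1: arr=3 -> substrate=1 bound=3 product=0
t=2: arr=3 -> substrate=4 bound=3 product=0
t=3: arr=3 -> substrate=6 bound=3 product=1
t=4: arr=2 -> substrate=6 bound=3 product=3
t=5: arr=1 -> substrate=7 bound=3 product=3
t=6: arr=0 -> substrate=6 bound=3 product=4
t=7: arr=2 -> substrate=6 bound=3 product=6
t=8: arr=0 -> substrate=6 bound=3 product=6
t=9: arr=3 -> substrate=8 bound=3 product=7
t=10: arr=1 -> substrate=7 bound=3 product=9

Answer: 9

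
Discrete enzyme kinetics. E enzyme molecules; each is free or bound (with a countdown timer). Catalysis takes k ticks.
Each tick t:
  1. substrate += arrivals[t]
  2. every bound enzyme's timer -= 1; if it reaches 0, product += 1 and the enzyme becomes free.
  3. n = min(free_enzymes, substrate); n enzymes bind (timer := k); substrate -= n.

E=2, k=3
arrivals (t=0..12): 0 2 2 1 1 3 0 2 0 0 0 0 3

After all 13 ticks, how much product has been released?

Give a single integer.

Answer: 6

Derivation:
t=0: arr=0 -> substrate=0 bound=0 product=0
t=1: arr=2 -> substrate=0 bound=2 product=0
t=2: arr=2 -> substrate=2 bound=2 product=0
t=3: arr=1 -> substrate=3 bound=2 product=0
t=4: arr=1 -> substrate=2 bound=2 product=2
t=5: arr=3 -> substrate=5 bound=2 product=2
t=6: arr=0 -> substrate=5 bound=2 product=2
t=7: arr=2 -> substrate=5 bound=2 product=4
t=8: arr=0 -> substrate=5 bound=2 product=4
t=9: arr=0 -> substrate=5 bound=2 product=4
t=10: arr=0 -> substrate=3 bound=2 product=6
t=11: arr=0 -> substrate=3 bound=2 product=6
t=12: arr=3 -> substrate=6 bound=2 product=6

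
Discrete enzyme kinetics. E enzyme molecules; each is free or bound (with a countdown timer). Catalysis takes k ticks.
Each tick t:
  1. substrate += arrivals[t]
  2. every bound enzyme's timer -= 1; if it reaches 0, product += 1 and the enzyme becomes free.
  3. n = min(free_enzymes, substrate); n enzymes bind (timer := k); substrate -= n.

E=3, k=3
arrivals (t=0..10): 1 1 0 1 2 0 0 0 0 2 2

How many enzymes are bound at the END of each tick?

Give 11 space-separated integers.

Answer: 1 2 2 2 3 3 2 0 0 2 3

Derivation:
t=0: arr=1 -> substrate=0 bound=1 product=0
t=1: arr=1 -> substrate=0 bound=2 product=0
t=2: arr=0 -> substrate=0 bound=2 product=0
t=3: arr=1 -> substrate=0 bound=2 product=1
t=4: arr=2 -> substrate=0 bound=3 product=2
t=5: arr=0 -> substrate=0 bound=3 product=2
t=6: arr=0 -> substrate=0 bound=2 product=3
t=7: arr=0 -> substrate=0 bound=0 product=5
t=8: arr=0 -> substrate=0 bound=0 product=5
t=9: arr=2 -> substrate=0 bound=2 product=5
t=10: arr=2 -> substrate=1 bound=3 product=5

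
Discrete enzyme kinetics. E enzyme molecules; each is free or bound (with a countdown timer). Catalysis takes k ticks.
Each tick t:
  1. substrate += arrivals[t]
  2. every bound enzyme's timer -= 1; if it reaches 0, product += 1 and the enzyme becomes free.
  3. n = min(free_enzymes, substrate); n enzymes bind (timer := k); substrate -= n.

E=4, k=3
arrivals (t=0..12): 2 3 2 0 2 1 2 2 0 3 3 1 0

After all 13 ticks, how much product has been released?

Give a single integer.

Answer: 14

Derivation:
t=0: arr=2 -> substrate=0 bound=2 product=0
t=1: arr=3 -> substrate=1 bound=4 product=0
t=2: arr=2 -> substrate=3 bound=4 product=0
t=3: arr=0 -> substrate=1 bound=4 product=2
t=4: arr=2 -> substrate=1 bound=4 product=4
t=5: arr=1 -> substrate=2 bound=4 product=4
t=6: arr=2 -> substrate=2 bound=4 product=6
t=7: arr=2 -> substrate=2 bound=4 product=8
t=8: arr=0 -> substrate=2 bound=4 product=8
t=9: arr=3 -> substrate=3 bound=4 product=10
t=10: arr=3 -> substrate=4 bound=4 product=12
t=11: arr=1 -> substrate=5 bound=4 product=12
t=12: arr=0 -> substrate=3 bound=4 product=14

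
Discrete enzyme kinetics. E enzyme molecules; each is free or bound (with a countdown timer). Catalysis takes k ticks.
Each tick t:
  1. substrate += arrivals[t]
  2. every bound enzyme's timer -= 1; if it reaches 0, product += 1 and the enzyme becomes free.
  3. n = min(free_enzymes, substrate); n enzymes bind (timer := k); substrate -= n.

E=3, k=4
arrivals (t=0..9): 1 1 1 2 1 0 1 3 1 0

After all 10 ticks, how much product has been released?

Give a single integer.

t=0: arr=1 -> substrate=0 bound=1 product=0
t=1: arr=1 -> substrate=0 bound=2 product=0
t=2: arr=1 -> substrate=0 bound=3 product=0
t=3: arr=2 -> substrate=2 bound=3 product=0
t=4: arr=1 -> substrate=2 bound=3 product=1
t=5: arr=0 -> substrate=1 bound=3 product=2
t=6: arr=1 -> substrate=1 bound=3 product=3
t=7: arr=3 -> substrate=4 bound=3 product=3
t=8: arr=1 -> substrate=4 bound=3 product=4
t=9: arr=0 -> substrate=3 bound=3 product=5

Answer: 5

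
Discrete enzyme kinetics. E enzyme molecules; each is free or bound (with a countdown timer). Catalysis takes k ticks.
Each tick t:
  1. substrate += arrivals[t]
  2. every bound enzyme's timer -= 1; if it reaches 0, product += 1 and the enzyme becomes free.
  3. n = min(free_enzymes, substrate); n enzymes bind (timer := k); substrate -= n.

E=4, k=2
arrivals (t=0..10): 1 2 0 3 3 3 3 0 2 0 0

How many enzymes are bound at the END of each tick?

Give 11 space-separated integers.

t=0: arr=1 -> substrate=0 bound=1 product=0
t=1: arr=2 -> substrate=0 bound=3 product=0
t=2: arr=0 -> substrate=0 bound=2 product=1
t=3: arr=3 -> substrate=0 bound=3 product=3
t=4: arr=3 -> substrate=2 bound=4 product=3
t=5: arr=3 -> substrate=2 bound=4 product=6
t=6: arr=3 -> substrate=4 bound=4 product=7
t=7: arr=0 -> substrate=1 bound=4 product=10
t=8: arr=2 -> substrate=2 bound=4 product=11
t=9: arr=0 -> substrate=0 bound=3 product=14
t=10: arr=0 -> substrate=0 bound=2 product=15

Answer: 1 3 2 3 4 4 4 4 4 3 2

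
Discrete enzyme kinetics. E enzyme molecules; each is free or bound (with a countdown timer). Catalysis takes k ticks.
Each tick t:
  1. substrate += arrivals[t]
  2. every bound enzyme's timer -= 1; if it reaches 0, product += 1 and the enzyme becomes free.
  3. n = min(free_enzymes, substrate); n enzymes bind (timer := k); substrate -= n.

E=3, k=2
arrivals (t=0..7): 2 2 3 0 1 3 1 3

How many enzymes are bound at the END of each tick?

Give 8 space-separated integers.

t=0: arr=2 -> substrate=0 bound=2 product=0
t=1: arr=2 -> substrate=1 bound=3 product=0
t=2: arr=3 -> substrate=2 bound=3 product=2
t=3: arr=0 -> substrate=1 bound=3 product=3
t=4: arr=1 -> substrate=0 bound=3 product=5
t=5: arr=3 -> substrate=2 bound=3 product=6
t=6: arr=1 -> substrate=1 bound=3 product=8
t=7: arr=3 -> substrate=3 bound=3 product=9

Answer: 2 3 3 3 3 3 3 3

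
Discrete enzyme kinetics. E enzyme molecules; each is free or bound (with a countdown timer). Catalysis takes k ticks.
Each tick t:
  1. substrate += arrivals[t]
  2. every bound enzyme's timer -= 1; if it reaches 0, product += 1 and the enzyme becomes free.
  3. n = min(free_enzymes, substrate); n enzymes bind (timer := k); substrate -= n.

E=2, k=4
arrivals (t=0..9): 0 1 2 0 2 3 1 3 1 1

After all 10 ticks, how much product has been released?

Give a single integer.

Answer: 3

Derivation:
t=0: arr=0 -> substrate=0 bound=0 product=0
t=1: arr=1 -> substrate=0 bound=1 product=0
t=2: arr=2 -> substrate=1 bound=2 product=0
t=3: arr=0 -> substrate=1 bound=2 product=0
t=4: arr=2 -> substrate=3 bound=2 product=0
t=5: arr=3 -> substrate=5 bound=2 product=1
t=6: arr=1 -> substrate=5 bound=2 product=2
t=7: arr=3 -> substrate=8 bound=2 product=2
t=8: arr=1 -> substrate=9 bound=2 product=2
t=9: arr=1 -> substrate=9 bound=2 product=3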